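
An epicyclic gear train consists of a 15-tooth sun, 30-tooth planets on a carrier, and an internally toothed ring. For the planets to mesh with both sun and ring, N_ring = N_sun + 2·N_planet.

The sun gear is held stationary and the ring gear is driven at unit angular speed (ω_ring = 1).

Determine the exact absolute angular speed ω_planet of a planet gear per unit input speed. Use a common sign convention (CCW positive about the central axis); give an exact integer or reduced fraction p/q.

5/4

N_ring = 15 + 2·30 = 75
15(ω_s−ω_c) = −75(ω_r−ω_c),  ω_s=0, ω_r=1
15(0−ω_c) = −75(1−ω_c)  ⇒  90ω_c = 75  ⇒  ω_c = 5/6
sun–planet: 15·(0−5/6) = −30·(ω_p−ω_c)  ⇒  ω_p−ω_c = −(15/30)·(-5/6) = 5/12
ω_p = 5/6 + 5/12 = 5/4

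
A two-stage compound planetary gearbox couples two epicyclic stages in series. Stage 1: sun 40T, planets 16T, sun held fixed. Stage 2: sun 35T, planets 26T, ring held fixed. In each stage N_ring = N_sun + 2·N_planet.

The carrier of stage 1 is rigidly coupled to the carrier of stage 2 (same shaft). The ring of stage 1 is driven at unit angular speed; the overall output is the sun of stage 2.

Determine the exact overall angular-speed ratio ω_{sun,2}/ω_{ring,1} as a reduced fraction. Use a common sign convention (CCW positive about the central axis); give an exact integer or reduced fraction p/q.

549/245

Stage 1: N_ring = 40 + 2·16 = 72
Stage 1: 40(ω_s−ω_c) = −72(ω_r−ω_c),  ω_s=0, ω_r=1
Stage 1: 40(0−ω_c) = −72(1−ω_c)  ⇒  112ω_c = 72  ⇒  ω_c = 9/14
  ⇒ ω_c¹/ω_r¹ = 9/14
Stage 2: N_ring = 35 + 2·26 = 87
Stage 2: 35(ω_s−ω_c) = −87(ω_r−ω_c),  ω_r=0, ω_c=1
Stage 2: ω_s = 1 − (87/35)(0−1) = 122/35
  ⇒ ω_s²/ω_c² = 122/35
Coupling ω_c² = ω_c¹ ⇒ overall = 9/14 × 122/35 = 549/245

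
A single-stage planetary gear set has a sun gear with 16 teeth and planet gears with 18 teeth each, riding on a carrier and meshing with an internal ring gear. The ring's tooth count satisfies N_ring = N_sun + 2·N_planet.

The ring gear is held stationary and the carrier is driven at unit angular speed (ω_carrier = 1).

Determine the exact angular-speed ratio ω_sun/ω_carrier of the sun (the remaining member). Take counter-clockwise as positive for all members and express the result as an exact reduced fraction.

N_ring = 16 + 2·18 = 52
16(ω_s−ω_c) = −52(ω_r−ω_c),  ω_r=0, ω_c=1
ω_s = 1 − (52/16)(0−1) = 17/4
ω_s/ω_c = 17/4

17/4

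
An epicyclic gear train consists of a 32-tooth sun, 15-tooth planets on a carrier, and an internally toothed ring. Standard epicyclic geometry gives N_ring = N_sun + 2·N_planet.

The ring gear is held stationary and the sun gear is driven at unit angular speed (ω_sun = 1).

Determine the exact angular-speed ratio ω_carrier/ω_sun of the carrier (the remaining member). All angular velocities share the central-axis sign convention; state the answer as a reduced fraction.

N_ring = 32 + 2·15 = 62
32(ω_s−ω_c) = −62(ω_r−ω_c),  ω_r=0, ω_s=1
32(1−ω_c) = −62(0−ω_c)  ⇒  94ω_c = 32  ⇒  ω_c = 16/47
ω_c/ω_s = 16/47

16/47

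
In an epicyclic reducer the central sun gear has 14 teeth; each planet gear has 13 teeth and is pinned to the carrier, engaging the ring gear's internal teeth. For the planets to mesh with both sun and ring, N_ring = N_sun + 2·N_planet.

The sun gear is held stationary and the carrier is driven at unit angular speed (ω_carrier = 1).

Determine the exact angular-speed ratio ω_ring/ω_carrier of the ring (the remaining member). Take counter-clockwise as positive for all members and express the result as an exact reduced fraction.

27/20

N_ring = 14 + 2·13 = 40
14(ω_s−ω_c) = −40(ω_r−ω_c),  ω_s=0, ω_c=1
ω_r = 1 − (14/40)(0−1) = 27/20
ω_r/ω_c = 27/20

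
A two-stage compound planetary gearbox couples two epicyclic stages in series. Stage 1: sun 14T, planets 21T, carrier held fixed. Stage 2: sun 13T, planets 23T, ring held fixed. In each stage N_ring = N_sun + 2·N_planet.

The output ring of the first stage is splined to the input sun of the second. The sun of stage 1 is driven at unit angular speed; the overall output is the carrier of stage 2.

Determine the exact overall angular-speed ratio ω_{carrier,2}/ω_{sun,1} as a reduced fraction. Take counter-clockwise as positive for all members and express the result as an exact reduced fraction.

-13/288

Stage 1: N_ring = 14 + 2·21 = 56
Stage 1: 14(ω_s−ω_c) = −56(ω_r−ω_c),  ω_c=0, ω_s=1
Stage 1: ω_r = 0 − (14/56)(1−0) = -1/4
  ⇒ ω_r¹/ω_s¹ = -1/4
Stage 2: N_ring = 13 + 2·23 = 59
Stage 2: 13(ω_s−ω_c) = −59(ω_r−ω_c),  ω_r=0, ω_s=1
Stage 2: 13(1−ω_c) = −59(0−ω_c)  ⇒  72ω_c = 13  ⇒  ω_c = 13/72
  ⇒ ω_c²/ω_s² = 13/72
Coupling ω_s² = ω_r¹ ⇒ overall = -1/4 × 13/72 = -13/288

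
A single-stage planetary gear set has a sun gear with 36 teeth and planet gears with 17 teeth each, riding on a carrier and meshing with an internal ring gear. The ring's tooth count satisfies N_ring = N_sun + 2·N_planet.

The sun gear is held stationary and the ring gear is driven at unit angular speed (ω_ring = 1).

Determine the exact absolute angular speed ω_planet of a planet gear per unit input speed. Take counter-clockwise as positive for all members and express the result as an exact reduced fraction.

N_ring = 36 + 2·17 = 70
36(ω_s−ω_c) = −70(ω_r−ω_c),  ω_s=0, ω_r=1
36(0−ω_c) = −70(1−ω_c)  ⇒  106ω_c = 70  ⇒  ω_c = 35/53
sun–planet: 36·(0−35/53) = −17·(ω_p−ω_c)  ⇒  ω_p−ω_c = −(36/17)·(-35/53) = 1260/901
ω_p = 35/53 + 1260/901 = 35/17

35/17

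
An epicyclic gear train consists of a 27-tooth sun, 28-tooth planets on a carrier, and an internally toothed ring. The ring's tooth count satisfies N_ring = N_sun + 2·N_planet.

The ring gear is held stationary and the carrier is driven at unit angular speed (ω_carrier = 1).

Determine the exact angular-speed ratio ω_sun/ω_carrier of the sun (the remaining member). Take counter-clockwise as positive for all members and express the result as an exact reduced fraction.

N_ring = 27 + 2·28 = 83
27(ω_s−ω_c) = −83(ω_r−ω_c),  ω_r=0, ω_c=1
ω_s = 1 − (83/27)(0−1) = 110/27
ω_s/ω_c = 110/27

110/27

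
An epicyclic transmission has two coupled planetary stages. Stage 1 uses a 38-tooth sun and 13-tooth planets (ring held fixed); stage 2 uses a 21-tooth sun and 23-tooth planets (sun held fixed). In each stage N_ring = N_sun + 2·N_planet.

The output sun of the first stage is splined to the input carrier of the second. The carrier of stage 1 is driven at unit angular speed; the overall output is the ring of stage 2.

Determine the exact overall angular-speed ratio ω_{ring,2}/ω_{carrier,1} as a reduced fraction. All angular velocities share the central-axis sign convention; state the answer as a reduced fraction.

Stage 1: N_ring = 38 + 2·13 = 64
Stage 1: 38(ω_s−ω_c) = −64(ω_r−ω_c),  ω_r=0, ω_c=1
Stage 1: ω_s = 1 − (64/38)(0−1) = 51/19
  ⇒ ω_s¹/ω_c¹ = 51/19
Stage 2: N_ring = 21 + 2·23 = 67
Stage 2: 21(ω_s−ω_c) = −67(ω_r−ω_c),  ω_s=0, ω_c=1
Stage 2: ω_r = 1 − (21/67)(0−1) = 88/67
  ⇒ ω_r²/ω_c² = 88/67
Coupling ω_c² = ω_s¹ ⇒ overall = 51/19 × 88/67 = 4488/1273

4488/1273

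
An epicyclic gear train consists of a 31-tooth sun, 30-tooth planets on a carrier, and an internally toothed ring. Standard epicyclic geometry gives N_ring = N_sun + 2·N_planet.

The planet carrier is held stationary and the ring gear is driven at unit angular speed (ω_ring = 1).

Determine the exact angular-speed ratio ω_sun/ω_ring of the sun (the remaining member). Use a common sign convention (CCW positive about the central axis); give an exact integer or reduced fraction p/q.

-91/31

N_ring = 31 + 2·30 = 91
31(ω_s−ω_c) = −91(ω_r−ω_c),  ω_c=0, ω_r=1
ω_s = 0 − (91/31)(1−0) = -91/31
ω_s/ω_r = -91/31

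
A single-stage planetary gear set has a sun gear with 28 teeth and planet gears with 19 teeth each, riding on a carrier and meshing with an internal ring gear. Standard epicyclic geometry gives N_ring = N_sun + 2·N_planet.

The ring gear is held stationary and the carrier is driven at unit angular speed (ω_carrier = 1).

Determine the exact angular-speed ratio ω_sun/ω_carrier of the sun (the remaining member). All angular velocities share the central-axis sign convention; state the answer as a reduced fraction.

47/14

N_ring = 28 + 2·19 = 66
28(ω_s−ω_c) = −66(ω_r−ω_c),  ω_r=0, ω_c=1
ω_s = 1 − (66/28)(0−1) = 47/14
ω_s/ω_c = 47/14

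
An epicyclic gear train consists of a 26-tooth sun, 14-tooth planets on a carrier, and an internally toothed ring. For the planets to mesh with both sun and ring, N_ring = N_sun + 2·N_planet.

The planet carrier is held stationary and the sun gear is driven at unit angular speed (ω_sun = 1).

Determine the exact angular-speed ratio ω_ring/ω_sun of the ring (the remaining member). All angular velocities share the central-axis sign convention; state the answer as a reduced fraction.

N_ring = 26 + 2·14 = 54
26(ω_s−ω_c) = −54(ω_r−ω_c),  ω_c=0, ω_s=1
ω_r = 0 − (26/54)(1−0) = -13/27
ω_r/ω_s = -13/27

-13/27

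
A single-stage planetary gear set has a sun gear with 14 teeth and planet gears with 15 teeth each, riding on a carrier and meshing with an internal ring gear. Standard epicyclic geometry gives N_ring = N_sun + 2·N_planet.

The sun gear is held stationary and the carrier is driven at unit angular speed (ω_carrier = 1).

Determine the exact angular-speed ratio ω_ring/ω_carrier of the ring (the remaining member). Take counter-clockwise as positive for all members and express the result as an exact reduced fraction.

29/22

N_ring = 14 + 2·15 = 44
14(ω_s−ω_c) = −44(ω_r−ω_c),  ω_s=0, ω_c=1
ω_r = 1 − (14/44)(0−1) = 29/22
ω_r/ω_c = 29/22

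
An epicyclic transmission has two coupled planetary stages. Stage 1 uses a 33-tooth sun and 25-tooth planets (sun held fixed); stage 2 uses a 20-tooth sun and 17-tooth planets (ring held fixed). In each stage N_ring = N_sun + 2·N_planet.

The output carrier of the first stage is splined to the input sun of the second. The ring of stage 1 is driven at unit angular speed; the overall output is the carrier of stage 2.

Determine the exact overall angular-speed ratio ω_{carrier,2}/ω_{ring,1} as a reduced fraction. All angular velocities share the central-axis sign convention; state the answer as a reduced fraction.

415/2146

Stage 1: N_ring = 33 + 2·25 = 83
Stage 1: 33(ω_s−ω_c) = −83(ω_r−ω_c),  ω_s=0, ω_r=1
Stage 1: 33(0−ω_c) = −83(1−ω_c)  ⇒  116ω_c = 83  ⇒  ω_c = 83/116
  ⇒ ω_c¹/ω_r¹ = 83/116
Stage 2: N_ring = 20 + 2·17 = 54
Stage 2: 20(ω_s−ω_c) = −54(ω_r−ω_c),  ω_r=0, ω_s=1
Stage 2: 20(1−ω_c) = −54(0−ω_c)  ⇒  74ω_c = 20  ⇒  ω_c = 10/37
  ⇒ ω_c²/ω_s² = 10/37
Coupling ω_s² = ω_c¹ ⇒ overall = 83/116 × 10/37 = 415/2146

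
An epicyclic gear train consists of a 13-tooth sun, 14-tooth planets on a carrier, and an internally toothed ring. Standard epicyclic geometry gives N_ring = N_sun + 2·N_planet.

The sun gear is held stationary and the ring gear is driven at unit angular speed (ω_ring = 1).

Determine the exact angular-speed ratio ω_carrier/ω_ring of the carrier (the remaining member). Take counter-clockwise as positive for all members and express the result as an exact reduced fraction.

41/54

N_ring = 13 + 2·14 = 41
13(ω_s−ω_c) = −41(ω_r−ω_c),  ω_s=0, ω_r=1
13(0−ω_c) = −41(1−ω_c)  ⇒  54ω_c = 41  ⇒  ω_c = 41/54
ω_c/ω_r = 41/54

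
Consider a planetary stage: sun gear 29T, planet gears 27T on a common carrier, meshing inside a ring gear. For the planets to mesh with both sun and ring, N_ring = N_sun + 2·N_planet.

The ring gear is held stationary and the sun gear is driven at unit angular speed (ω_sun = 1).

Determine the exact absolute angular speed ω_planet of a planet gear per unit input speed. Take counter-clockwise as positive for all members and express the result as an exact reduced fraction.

N_ring = 29 + 2·27 = 83
29(ω_s−ω_c) = −83(ω_r−ω_c),  ω_r=0, ω_s=1
29(1−ω_c) = −83(0−ω_c)  ⇒  112ω_c = 29  ⇒  ω_c = 29/112
sun–planet: 29·(1−29/112) = −27·(ω_p−ω_c)  ⇒  ω_p−ω_c = −(29/27)·(83/112) = -2407/3024
ω_p = 29/112 − 2407/3024 = -29/54

-29/54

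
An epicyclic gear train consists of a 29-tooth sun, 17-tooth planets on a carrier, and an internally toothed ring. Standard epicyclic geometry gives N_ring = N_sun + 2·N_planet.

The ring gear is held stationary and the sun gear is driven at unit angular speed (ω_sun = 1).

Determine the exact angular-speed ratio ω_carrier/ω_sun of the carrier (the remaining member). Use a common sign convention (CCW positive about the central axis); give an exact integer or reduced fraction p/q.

29/92

N_ring = 29 + 2·17 = 63
29(ω_s−ω_c) = −63(ω_r−ω_c),  ω_r=0, ω_s=1
29(1−ω_c) = −63(0−ω_c)  ⇒  92ω_c = 29  ⇒  ω_c = 29/92
ω_c/ω_s = 29/92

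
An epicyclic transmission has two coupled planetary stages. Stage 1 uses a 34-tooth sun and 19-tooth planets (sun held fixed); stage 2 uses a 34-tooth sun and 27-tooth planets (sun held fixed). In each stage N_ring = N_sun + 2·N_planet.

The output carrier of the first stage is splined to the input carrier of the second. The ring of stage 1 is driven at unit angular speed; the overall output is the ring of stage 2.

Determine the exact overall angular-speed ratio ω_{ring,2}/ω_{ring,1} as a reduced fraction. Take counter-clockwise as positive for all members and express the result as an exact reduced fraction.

549/583

Stage 1: N_ring = 34 + 2·19 = 72
Stage 1: 34(ω_s−ω_c) = −72(ω_r−ω_c),  ω_s=0, ω_r=1
Stage 1: 34(0−ω_c) = −72(1−ω_c)  ⇒  106ω_c = 72  ⇒  ω_c = 36/53
  ⇒ ω_c¹/ω_r¹ = 36/53
Stage 2: N_ring = 34 + 2·27 = 88
Stage 2: 34(ω_s−ω_c) = −88(ω_r−ω_c),  ω_s=0, ω_c=1
Stage 2: ω_r = 1 − (34/88)(0−1) = 61/44
  ⇒ ω_r²/ω_c² = 61/44
Coupling ω_c² = ω_c¹ ⇒ overall = 36/53 × 61/44 = 549/583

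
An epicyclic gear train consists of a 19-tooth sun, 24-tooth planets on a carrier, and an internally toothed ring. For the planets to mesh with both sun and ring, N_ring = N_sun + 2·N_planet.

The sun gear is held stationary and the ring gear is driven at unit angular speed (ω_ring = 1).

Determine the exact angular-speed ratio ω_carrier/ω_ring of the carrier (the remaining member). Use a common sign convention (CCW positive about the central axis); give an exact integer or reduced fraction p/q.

N_ring = 19 + 2·24 = 67
19(ω_s−ω_c) = −67(ω_r−ω_c),  ω_s=0, ω_r=1
19(0−ω_c) = −67(1−ω_c)  ⇒  86ω_c = 67  ⇒  ω_c = 67/86
ω_c/ω_r = 67/86

67/86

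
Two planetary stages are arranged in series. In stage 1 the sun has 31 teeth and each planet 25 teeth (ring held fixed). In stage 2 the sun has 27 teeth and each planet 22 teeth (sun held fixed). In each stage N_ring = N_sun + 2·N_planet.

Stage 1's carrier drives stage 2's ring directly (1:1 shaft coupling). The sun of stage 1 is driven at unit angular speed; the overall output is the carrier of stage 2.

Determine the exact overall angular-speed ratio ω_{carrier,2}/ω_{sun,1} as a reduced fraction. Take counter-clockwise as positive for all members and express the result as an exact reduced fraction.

2201/10976

Stage 1: N_ring = 31 + 2·25 = 81
Stage 1: 31(ω_s−ω_c) = −81(ω_r−ω_c),  ω_r=0, ω_s=1
Stage 1: 31(1−ω_c) = −81(0−ω_c)  ⇒  112ω_c = 31  ⇒  ω_c = 31/112
  ⇒ ω_c¹/ω_s¹ = 31/112
Stage 2: N_ring = 27 + 2·22 = 71
Stage 2: 27(ω_s−ω_c) = −71(ω_r−ω_c),  ω_s=0, ω_r=1
Stage 2: 27(0−ω_c) = −71(1−ω_c)  ⇒  98ω_c = 71  ⇒  ω_c = 71/98
  ⇒ ω_c²/ω_r² = 71/98
Coupling ω_r² = ω_c¹ ⇒ overall = 31/112 × 71/98 = 2201/10976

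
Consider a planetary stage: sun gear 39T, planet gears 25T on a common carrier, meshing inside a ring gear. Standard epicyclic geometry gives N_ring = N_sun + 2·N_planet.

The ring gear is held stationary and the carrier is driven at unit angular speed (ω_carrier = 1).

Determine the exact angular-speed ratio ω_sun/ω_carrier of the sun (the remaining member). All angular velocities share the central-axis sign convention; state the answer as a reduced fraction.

128/39

N_ring = 39 + 2·25 = 89
39(ω_s−ω_c) = −89(ω_r−ω_c),  ω_r=0, ω_c=1
ω_s = 1 − (89/39)(0−1) = 128/39
ω_s/ω_c = 128/39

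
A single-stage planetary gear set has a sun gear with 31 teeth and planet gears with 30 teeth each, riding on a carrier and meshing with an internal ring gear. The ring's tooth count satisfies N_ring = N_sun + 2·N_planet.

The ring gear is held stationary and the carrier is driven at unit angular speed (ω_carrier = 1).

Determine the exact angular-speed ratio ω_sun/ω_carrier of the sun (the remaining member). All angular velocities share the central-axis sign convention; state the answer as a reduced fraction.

122/31

N_ring = 31 + 2·30 = 91
31(ω_s−ω_c) = −91(ω_r−ω_c),  ω_r=0, ω_c=1
ω_s = 1 − (91/31)(0−1) = 122/31
ω_s/ω_c = 122/31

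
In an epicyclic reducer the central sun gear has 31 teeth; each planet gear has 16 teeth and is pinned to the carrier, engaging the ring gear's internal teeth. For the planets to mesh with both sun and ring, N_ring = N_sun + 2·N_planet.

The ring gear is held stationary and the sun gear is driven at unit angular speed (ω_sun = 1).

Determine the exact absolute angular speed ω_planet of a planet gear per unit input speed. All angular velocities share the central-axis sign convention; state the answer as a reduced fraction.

N_ring = 31 + 2·16 = 63
31(ω_s−ω_c) = −63(ω_r−ω_c),  ω_r=0, ω_s=1
31(1−ω_c) = −63(0−ω_c)  ⇒  94ω_c = 31  ⇒  ω_c = 31/94
sun–planet: 31·(1−31/94) = −16·(ω_p−ω_c)  ⇒  ω_p−ω_c = −(31/16)·(63/94) = -1953/1504
ω_p = 31/94 − 1953/1504 = -31/32

-31/32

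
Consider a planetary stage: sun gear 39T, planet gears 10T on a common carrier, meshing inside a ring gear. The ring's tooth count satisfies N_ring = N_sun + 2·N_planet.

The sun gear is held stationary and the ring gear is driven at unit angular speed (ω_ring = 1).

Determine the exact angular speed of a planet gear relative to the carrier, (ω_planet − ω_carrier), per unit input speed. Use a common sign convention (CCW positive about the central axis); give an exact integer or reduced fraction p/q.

2301/980

N_ring = 39 + 2·10 = 59
39(ω_s−ω_c) = −59(ω_r−ω_c),  ω_s=0, ω_r=1
39(0−ω_c) = −59(1−ω_c)  ⇒  98ω_c = 59  ⇒  ω_c = 59/98
sun–planet: 39·(0−59/98) = −10·(ω_p−ω_c)  ⇒  ω_p−ω_c = −(39/10)·(-59/98) = 2301/980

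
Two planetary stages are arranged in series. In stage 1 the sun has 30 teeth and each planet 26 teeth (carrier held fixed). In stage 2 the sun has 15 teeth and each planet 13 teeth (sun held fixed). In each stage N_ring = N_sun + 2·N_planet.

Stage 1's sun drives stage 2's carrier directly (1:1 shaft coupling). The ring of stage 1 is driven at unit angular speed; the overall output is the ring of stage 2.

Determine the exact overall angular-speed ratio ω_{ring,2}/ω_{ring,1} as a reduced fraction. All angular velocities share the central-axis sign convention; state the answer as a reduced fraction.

Stage 1: N_ring = 30 + 2·26 = 82
Stage 1: 30(ω_s−ω_c) = −82(ω_r−ω_c),  ω_c=0, ω_r=1
Stage 1: ω_s = 0 − (82/30)(1−0) = -41/15
  ⇒ ω_s¹/ω_r¹ = -41/15
Stage 2: N_ring = 15 + 2·13 = 41
Stage 2: 15(ω_s−ω_c) = −41(ω_r−ω_c),  ω_s=0, ω_c=1
Stage 2: ω_r = 1 − (15/41)(0−1) = 56/41
  ⇒ ω_r²/ω_c² = 56/41
Coupling ω_c² = ω_s¹ ⇒ overall = -41/15 × 56/41 = -56/15

-56/15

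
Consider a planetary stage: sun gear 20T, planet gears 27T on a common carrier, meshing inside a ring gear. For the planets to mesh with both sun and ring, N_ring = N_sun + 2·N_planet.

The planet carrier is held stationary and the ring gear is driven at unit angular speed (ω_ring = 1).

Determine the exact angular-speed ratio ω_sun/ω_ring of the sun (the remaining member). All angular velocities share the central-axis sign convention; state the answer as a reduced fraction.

N_ring = 20 + 2·27 = 74
20(ω_s−ω_c) = −74(ω_r−ω_c),  ω_c=0, ω_r=1
ω_s = 0 − (74/20)(1−0) = -37/10
ω_s/ω_r = -37/10

-37/10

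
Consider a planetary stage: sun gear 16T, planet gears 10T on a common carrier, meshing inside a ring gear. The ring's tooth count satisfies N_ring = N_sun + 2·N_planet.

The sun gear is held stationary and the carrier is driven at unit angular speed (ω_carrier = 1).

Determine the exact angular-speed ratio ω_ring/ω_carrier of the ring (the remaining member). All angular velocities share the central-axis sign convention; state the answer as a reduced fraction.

N_ring = 16 + 2·10 = 36
16(ω_s−ω_c) = −36(ω_r−ω_c),  ω_s=0, ω_c=1
ω_r = 1 − (16/36)(0−1) = 13/9
ω_r/ω_c = 13/9

13/9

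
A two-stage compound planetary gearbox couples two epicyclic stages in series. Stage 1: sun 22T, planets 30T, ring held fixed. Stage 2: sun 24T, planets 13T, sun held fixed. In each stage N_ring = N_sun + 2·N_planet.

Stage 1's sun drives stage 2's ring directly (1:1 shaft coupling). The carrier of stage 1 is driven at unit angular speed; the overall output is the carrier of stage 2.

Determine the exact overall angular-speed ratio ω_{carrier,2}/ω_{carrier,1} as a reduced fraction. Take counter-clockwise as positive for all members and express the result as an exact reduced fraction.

Stage 1: N_ring = 22 + 2·30 = 82
Stage 1: 22(ω_s−ω_c) = −82(ω_r−ω_c),  ω_r=0, ω_c=1
Stage 1: ω_s = 1 − (82/22)(0−1) = 52/11
  ⇒ ω_s¹/ω_c¹ = 52/11
Stage 2: N_ring = 24 + 2·13 = 50
Stage 2: 24(ω_s−ω_c) = −50(ω_r−ω_c),  ω_s=0, ω_r=1
Stage 2: 24(0−ω_c) = −50(1−ω_c)  ⇒  74ω_c = 50  ⇒  ω_c = 25/37
  ⇒ ω_c²/ω_r² = 25/37
Coupling ω_r² = ω_s¹ ⇒ overall = 52/11 × 25/37 = 1300/407

1300/407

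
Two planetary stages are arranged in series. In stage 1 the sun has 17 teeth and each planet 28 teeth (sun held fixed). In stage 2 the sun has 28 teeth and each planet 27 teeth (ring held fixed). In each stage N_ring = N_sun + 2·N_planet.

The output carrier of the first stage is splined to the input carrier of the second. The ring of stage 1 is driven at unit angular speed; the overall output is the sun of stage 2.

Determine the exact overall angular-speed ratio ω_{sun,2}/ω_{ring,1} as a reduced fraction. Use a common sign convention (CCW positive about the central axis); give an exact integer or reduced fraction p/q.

Stage 1: N_ring = 17 + 2·28 = 73
Stage 1: 17(ω_s−ω_c) = −73(ω_r−ω_c),  ω_s=0, ω_r=1
Stage 1: 17(0−ω_c) = −73(1−ω_c)  ⇒  90ω_c = 73  ⇒  ω_c = 73/90
  ⇒ ω_c¹/ω_r¹ = 73/90
Stage 2: N_ring = 28 + 2·27 = 82
Stage 2: 28(ω_s−ω_c) = −82(ω_r−ω_c),  ω_r=0, ω_c=1
Stage 2: ω_s = 1 − (82/28)(0−1) = 55/14
  ⇒ ω_s²/ω_c² = 55/14
Coupling ω_c² = ω_c¹ ⇒ overall = 73/90 × 55/14 = 803/252

803/252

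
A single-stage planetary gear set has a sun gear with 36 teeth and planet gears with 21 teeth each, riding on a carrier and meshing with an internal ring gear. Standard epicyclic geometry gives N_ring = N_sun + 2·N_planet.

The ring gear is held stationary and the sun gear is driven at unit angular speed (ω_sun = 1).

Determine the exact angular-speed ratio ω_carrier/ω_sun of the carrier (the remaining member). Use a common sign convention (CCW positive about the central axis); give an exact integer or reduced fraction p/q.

N_ring = 36 + 2·21 = 78
36(ω_s−ω_c) = −78(ω_r−ω_c),  ω_r=0, ω_s=1
36(1−ω_c) = −78(0−ω_c)  ⇒  114ω_c = 36  ⇒  ω_c = 6/19
ω_c/ω_s = 6/19

6/19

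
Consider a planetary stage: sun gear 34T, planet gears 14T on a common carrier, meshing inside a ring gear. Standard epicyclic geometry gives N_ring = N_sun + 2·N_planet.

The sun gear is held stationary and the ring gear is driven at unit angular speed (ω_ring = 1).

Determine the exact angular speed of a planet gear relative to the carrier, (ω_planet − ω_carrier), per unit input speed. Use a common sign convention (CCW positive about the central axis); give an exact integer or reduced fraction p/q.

N_ring = 34 + 2·14 = 62
34(ω_s−ω_c) = −62(ω_r−ω_c),  ω_s=0, ω_r=1
34(0−ω_c) = −62(1−ω_c)  ⇒  96ω_c = 62  ⇒  ω_c = 31/48
sun–planet: 34·(0−31/48) = −14·(ω_p−ω_c)  ⇒  ω_p−ω_c = −(34/14)·(-31/48) = 527/336

527/336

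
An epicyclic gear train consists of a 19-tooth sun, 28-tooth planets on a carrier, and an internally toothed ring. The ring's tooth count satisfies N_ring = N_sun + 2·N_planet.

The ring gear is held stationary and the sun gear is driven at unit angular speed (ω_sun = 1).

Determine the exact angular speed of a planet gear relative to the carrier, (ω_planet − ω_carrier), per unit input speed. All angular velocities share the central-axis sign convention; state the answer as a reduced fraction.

N_ring = 19 + 2·28 = 75
19(ω_s−ω_c) = −75(ω_r−ω_c),  ω_r=0, ω_s=1
19(1−ω_c) = −75(0−ω_c)  ⇒  94ω_c = 19  ⇒  ω_c = 19/94
sun–planet: 19·(1−19/94) = −28·(ω_p−ω_c)  ⇒  ω_p−ω_c = −(19/28)·(75/94) = -1425/2632

-1425/2632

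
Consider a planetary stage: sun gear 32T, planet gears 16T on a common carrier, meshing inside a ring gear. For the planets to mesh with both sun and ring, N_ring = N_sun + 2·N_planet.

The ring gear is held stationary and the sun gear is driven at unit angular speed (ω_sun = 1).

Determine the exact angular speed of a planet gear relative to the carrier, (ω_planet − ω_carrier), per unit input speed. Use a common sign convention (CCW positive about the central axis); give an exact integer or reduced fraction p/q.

-4/3

N_ring = 32 + 2·16 = 64
32(ω_s−ω_c) = −64(ω_r−ω_c),  ω_r=0, ω_s=1
32(1−ω_c) = −64(0−ω_c)  ⇒  96ω_c = 32  ⇒  ω_c = 1/3
sun–planet: 32·(1−1/3) = −16·(ω_p−ω_c)  ⇒  ω_p−ω_c = −(32/16)·(2/3) = -4/3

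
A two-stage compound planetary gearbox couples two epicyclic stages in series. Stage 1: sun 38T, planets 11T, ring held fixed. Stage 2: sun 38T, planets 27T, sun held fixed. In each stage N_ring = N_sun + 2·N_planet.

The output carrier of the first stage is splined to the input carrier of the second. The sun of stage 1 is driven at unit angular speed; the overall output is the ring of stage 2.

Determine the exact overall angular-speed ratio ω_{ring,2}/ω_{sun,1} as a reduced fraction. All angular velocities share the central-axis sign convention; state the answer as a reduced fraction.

1235/2254

Stage 1: N_ring = 38 + 2·11 = 60
Stage 1: 38(ω_s−ω_c) = −60(ω_r−ω_c),  ω_r=0, ω_s=1
Stage 1: 38(1−ω_c) = −60(0−ω_c)  ⇒  98ω_c = 38  ⇒  ω_c = 19/49
  ⇒ ω_c¹/ω_s¹ = 19/49
Stage 2: N_ring = 38 + 2·27 = 92
Stage 2: 38(ω_s−ω_c) = −92(ω_r−ω_c),  ω_s=0, ω_c=1
Stage 2: ω_r = 1 − (38/92)(0−1) = 65/46
  ⇒ ω_r²/ω_c² = 65/46
Coupling ω_c² = ω_c¹ ⇒ overall = 19/49 × 65/46 = 1235/2254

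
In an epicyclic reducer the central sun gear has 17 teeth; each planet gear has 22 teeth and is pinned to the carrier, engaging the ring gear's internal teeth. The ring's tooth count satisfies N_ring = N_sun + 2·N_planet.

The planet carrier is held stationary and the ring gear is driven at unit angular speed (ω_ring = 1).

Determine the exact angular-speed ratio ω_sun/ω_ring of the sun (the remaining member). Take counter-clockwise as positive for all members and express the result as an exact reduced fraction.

N_ring = 17 + 2·22 = 61
17(ω_s−ω_c) = −61(ω_r−ω_c),  ω_c=0, ω_r=1
ω_s = 0 − (61/17)(1−0) = -61/17
ω_s/ω_r = -61/17

-61/17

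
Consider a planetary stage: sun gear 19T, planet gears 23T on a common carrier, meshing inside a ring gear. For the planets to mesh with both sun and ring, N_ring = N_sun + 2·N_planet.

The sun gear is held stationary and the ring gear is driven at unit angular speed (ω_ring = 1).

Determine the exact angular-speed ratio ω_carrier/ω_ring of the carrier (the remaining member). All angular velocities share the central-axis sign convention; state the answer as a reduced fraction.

N_ring = 19 + 2·23 = 65
19(ω_s−ω_c) = −65(ω_r−ω_c),  ω_s=0, ω_r=1
19(0−ω_c) = −65(1−ω_c)  ⇒  84ω_c = 65  ⇒  ω_c = 65/84
ω_c/ω_r = 65/84

65/84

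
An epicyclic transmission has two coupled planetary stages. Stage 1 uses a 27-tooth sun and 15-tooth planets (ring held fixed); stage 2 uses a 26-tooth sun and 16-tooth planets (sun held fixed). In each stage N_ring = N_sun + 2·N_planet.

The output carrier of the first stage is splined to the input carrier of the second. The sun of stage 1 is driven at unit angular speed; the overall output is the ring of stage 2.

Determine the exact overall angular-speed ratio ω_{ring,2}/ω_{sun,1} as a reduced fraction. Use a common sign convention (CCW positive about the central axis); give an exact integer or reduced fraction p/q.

Stage 1: N_ring = 27 + 2·15 = 57
Stage 1: 27(ω_s−ω_c) = −57(ω_r−ω_c),  ω_r=0, ω_s=1
Stage 1: 27(1−ω_c) = −57(0−ω_c)  ⇒  84ω_c = 27  ⇒  ω_c = 9/28
  ⇒ ω_c¹/ω_s¹ = 9/28
Stage 2: N_ring = 26 + 2·16 = 58
Stage 2: 26(ω_s−ω_c) = −58(ω_r−ω_c),  ω_s=0, ω_c=1
Stage 2: ω_r = 1 − (26/58)(0−1) = 42/29
  ⇒ ω_r²/ω_c² = 42/29
Coupling ω_c² = ω_c¹ ⇒ overall = 9/28 × 42/29 = 27/58

27/58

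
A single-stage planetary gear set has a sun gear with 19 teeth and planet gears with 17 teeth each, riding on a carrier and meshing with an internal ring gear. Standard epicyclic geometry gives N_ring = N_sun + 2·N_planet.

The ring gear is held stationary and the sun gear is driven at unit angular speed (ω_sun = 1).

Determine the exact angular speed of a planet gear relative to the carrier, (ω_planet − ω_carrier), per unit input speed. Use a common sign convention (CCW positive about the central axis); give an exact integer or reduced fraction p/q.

-1007/1224

N_ring = 19 + 2·17 = 53
19(ω_s−ω_c) = −53(ω_r−ω_c),  ω_r=0, ω_s=1
19(1−ω_c) = −53(0−ω_c)  ⇒  72ω_c = 19  ⇒  ω_c = 19/72
sun–planet: 19·(1−19/72) = −17·(ω_p−ω_c)  ⇒  ω_p−ω_c = −(19/17)·(53/72) = -1007/1224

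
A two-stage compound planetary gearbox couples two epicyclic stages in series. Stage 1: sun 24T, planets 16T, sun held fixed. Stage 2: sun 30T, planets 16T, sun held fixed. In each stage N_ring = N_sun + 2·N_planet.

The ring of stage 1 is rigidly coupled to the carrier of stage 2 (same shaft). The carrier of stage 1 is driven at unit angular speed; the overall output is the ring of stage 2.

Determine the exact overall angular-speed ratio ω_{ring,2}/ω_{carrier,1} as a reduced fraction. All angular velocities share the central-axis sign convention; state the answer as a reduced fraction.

Stage 1: N_ring = 24 + 2·16 = 56
Stage 1: 24(ω_s−ω_c) = −56(ω_r−ω_c),  ω_s=0, ω_c=1
Stage 1: ω_r = 1 − (24/56)(0−1) = 10/7
  ⇒ ω_r¹/ω_c¹ = 10/7
Stage 2: N_ring = 30 + 2·16 = 62
Stage 2: 30(ω_s−ω_c) = −62(ω_r−ω_c),  ω_s=0, ω_c=1
Stage 2: ω_r = 1 − (30/62)(0−1) = 46/31
  ⇒ ω_r²/ω_c² = 46/31
Coupling ω_c² = ω_r¹ ⇒ overall = 10/7 × 46/31 = 460/217

460/217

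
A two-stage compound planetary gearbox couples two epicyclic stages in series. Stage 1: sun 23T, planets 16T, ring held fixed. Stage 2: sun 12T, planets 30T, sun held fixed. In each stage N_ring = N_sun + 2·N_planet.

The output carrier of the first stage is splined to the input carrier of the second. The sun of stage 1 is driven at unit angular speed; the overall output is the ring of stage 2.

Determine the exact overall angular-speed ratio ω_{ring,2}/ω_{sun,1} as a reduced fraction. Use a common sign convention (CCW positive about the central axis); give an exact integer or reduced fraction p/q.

Stage 1: N_ring = 23 + 2·16 = 55
Stage 1: 23(ω_s−ω_c) = −55(ω_r−ω_c),  ω_r=0, ω_s=1
Stage 1: 23(1−ω_c) = −55(0−ω_c)  ⇒  78ω_c = 23  ⇒  ω_c = 23/78
  ⇒ ω_c¹/ω_s¹ = 23/78
Stage 2: N_ring = 12 + 2·30 = 72
Stage 2: 12(ω_s−ω_c) = −72(ω_r−ω_c),  ω_s=0, ω_c=1
Stage 2: ω_r = 1 − (12/72)(0−1) = 7/6
  ⇒ ω_r²/ω_c² = 7/6
Coupling ω_c² = ω_c¹ ⇒ overall = 23/78 × 7/6 = 161/468

161/468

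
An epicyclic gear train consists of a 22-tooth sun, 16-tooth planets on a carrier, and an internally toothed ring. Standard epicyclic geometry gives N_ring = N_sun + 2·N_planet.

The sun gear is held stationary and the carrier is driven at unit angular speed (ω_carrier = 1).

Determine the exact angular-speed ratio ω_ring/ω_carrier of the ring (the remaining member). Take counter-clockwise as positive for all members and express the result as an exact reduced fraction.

38/27

N_ring = 22 + 2·16 = 54
22(ω_s−ω_c) = −54(ω_r−ω_c),  ω_s=0, ω_c=1
ω_r = 1 − (22/54)(0−1) = 38/27
ω_r/ω_c = 38/27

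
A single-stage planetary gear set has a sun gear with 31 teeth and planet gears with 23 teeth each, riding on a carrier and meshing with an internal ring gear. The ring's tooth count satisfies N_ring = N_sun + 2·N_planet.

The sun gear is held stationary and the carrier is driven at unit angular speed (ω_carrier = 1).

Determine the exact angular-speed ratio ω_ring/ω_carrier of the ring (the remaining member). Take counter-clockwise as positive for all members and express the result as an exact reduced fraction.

108/77

N_ring = 31 + 2·23 = 77
31(ω_s−ω_c) = −77(ω_r−ω_c),  ω_s=0, ω_c=1
ω_r = 1 − (31/77)(0−1) = 108/77
ω_r/ω_c = 108/77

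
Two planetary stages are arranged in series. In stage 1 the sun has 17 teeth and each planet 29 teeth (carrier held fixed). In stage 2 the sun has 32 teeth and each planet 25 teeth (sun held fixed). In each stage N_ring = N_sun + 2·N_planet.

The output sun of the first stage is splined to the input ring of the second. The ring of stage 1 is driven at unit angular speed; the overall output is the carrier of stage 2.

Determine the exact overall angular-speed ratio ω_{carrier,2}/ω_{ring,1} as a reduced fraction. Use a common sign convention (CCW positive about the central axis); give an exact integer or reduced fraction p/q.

-1025/323

Stage 1: N_ring = 17 + 2·29 = 75
Stage 1: 17(ω_s−ω_c) = −75(ω_r−ω_c),  ω_c=0, ω_r=1
Stage 1: ω_s = 0 − (75/17)(1−0) = -75/17
  ⇒ ω_s¹/ω_r¹ = -75/17
Stage 2: N_ring = 32 + 2·25 = 82
Stage 2: 32(ω_s−ω_c) = −82(ω_r−ω_c),  ω_s=0, ω_r=1
Stage 2: 32(0−ω_c) = −82(1−ω_c)  ⇒  114ω_c = 82  ⇒  ω_c = 41/57
  ⇒ ω_c²/ω_r² = 41/57
Coupling ω_r² = ω_s¹ ⇒ overall = -75/17 × 41/57 = -1025/323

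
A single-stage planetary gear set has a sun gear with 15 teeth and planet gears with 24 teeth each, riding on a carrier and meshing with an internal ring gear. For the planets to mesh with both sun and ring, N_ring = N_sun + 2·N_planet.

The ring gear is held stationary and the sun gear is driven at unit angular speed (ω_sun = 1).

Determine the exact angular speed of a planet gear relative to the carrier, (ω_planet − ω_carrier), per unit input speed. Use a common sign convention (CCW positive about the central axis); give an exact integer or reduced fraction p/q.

-105/208

N_ring = 15 + 2·24 = 63
15(ω_s−ω_c) = −63(ω_r−ω_c),  ω_r=0, ω_s=1
15(1−ω_c) = −63(0−ω_c)  ⇒  78ω_c = 15  ⇒  ω_c = 5/26
sun–planet: 15·(1−5/26) = −24·(ω_p−ω_c)  ⇒  ω_p−ω_c = −(15/24)·(21/26) = -105/208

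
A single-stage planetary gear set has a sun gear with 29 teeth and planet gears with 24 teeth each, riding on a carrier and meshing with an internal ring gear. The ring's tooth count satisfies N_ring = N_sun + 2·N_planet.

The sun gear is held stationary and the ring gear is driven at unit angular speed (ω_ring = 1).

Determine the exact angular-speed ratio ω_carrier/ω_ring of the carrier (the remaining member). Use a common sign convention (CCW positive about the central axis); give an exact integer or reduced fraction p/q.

N_ring = 29 + 2·24 = 77
29(ω_s−ω_c) = −77(ω_r−ω_c),  ω_s=0, ω_r=1
29(0−ω_c) = −77(1−ω_c)  ⇒  106ω_c = 77  ⇒  ω_c = 77/106
ω_c/ω_r = 77/106

77/106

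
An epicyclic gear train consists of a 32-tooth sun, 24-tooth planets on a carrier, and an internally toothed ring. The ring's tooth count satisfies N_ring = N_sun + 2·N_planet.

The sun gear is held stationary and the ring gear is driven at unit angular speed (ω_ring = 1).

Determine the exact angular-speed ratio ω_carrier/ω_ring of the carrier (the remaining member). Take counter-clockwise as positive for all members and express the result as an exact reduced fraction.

N_ring = 32 + 2·24 = 80
32(ω_s−ω_c) = −80(ω_r−ω_c),  ω_s=0, ω_r=1
32(0−ω_c) = −80(1−ω_c)  ⇒  112ω_c = 80  ⇒  ω_c = 5/7
ω_c/ω_r = 5/7

5/7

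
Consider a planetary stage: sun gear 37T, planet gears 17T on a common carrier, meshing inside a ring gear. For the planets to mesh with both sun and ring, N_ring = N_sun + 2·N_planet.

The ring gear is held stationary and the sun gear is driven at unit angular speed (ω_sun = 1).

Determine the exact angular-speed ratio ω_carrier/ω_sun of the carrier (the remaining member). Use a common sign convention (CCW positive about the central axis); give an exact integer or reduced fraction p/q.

N_ring = 37 + 2·17 = 71
37(ω_s−ω_c) = −71(ω_r−ω_c),  ω_r=0, ω_s=1
37(1−ω_c) = −71(0−ω_c)  ⇒  108ω_c = 37  ⇒  ω_c = 37/108
ω_c/ω_s = 37/108

37/108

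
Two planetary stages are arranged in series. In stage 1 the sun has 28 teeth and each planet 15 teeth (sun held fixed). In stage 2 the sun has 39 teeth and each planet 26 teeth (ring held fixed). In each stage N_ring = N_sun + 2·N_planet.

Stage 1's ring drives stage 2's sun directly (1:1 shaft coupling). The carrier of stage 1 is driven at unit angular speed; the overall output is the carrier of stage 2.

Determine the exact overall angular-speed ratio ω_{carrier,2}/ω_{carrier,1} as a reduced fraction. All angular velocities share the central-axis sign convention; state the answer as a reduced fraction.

129/290

Stage 1: N_ring = 28 + 2·15 = 58
Stage 1: 28(ω_s−ω_c) = −58(ω_r−ω_c),  ω_s=0, ω_c=1
Stage 1: ω_r = 1 − (28/58)(0−1) = 43/29
  ⇒ ω_r¹/ω_c¹ = 43/29
Stage 2: N_ring = 39 + 2·26 = 91
Stage 2: 39(ω_s−ω_c) = −91(ω_r−ω_c),  ω_r=0, ω_s=1
Stage 2: 39(1−ω_c) = −91(0−ω_c)  ⇒  130ω_c = 39  ⇒  ω_c = 3/10
  ⇒ ω_c²/ω_s² = 3/10
Coupling ω_s² = ω_r¹ ⇒ overall = 43/29 × 3/10 = 129/290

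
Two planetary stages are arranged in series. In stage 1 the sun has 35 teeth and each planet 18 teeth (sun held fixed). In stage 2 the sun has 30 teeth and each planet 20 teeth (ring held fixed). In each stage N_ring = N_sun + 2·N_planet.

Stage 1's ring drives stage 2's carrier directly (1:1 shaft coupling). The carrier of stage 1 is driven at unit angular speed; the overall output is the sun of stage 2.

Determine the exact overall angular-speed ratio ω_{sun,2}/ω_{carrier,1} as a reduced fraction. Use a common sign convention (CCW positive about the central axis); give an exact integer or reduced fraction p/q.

Stage 1: N_ring = 35 + 2·18 = 71
Stage 1: 35(ω_s−ω_c) = −71(ω_r−ω_c),  ω_s=0, ω_c=1
Stage 1: ω_r = 1 − (35/71)(0−1) = 106/71
  ⇒ ω_r¹/ω_c¹ = 106/71
Stage 2: N_ring = 30 + 2·20 = 70
Stage 2: 30(ω_s−ω_c) = −70(ω_r−ω_c),  ω_r=0, ω_c=1
Stage 2: ω_s = 1 − (70/30)(0−1) = 10/3
  ⇒ ω_s²/ω_c² = 10/3
Coupling ω_c² = ω_r¹ ⇒ overall = 106/71 × 10/3 = 1060/213

1060/213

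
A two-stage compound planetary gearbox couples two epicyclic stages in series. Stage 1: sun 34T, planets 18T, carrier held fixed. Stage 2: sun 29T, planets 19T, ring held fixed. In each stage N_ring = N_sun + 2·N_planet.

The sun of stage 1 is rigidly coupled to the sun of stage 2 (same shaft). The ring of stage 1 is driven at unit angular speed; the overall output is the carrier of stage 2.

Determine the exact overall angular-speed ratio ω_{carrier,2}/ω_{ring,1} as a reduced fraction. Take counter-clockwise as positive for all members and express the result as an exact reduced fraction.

Stage 1: N_ring = 34 + 2·18 = 70
Stage 1: 34(ω_s−ω_c) = −70(ω_r−ω_c),  ω_c=0, ω_r=1
Stage 1: ω_s = 0 − (70/34)(1−0) = -35/17
  ⇒ ω_s¹/ω_r¹ = -35/17
Stage 2: N_ring = 29 + 2·19 = 67
Stage 2: 29(ω_s−ω_c) = −67(ω_r−ω_c),  ω_r=0, ω_s=1
Stage 2: 29(1−ω_c) = −67(0−ω_c)  ⇒  96ω_c = 29  ⇒  ω_c = 29/96
  ⇒ ω_c²/ω_s² = 29/96
Coupling ω_s² = ω_s¹ ⇒ overall = -35/17 × 29/96 = -1015/1632

-1015/1632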